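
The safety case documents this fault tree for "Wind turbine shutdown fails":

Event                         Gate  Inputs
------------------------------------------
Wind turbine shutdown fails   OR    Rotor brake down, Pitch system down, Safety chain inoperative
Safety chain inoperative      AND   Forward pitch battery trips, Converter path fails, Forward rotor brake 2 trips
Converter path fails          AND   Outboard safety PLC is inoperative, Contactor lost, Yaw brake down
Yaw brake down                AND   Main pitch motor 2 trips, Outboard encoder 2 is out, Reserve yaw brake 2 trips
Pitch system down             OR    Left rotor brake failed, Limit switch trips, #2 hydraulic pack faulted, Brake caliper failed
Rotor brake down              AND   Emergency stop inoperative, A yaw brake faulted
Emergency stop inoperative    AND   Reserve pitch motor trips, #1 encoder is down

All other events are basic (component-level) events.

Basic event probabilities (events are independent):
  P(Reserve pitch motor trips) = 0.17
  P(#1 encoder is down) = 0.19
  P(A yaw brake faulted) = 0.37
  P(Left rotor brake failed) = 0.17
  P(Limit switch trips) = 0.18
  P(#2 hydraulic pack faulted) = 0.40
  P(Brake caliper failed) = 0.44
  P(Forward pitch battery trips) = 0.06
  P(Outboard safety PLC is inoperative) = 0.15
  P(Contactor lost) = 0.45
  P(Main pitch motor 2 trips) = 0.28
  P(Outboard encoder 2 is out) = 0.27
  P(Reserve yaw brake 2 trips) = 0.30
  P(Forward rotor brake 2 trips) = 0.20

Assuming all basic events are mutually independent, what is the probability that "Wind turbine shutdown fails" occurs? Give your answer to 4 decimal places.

0.7741

P(Emergency stop inoperative) [AND] = 0.17 × 0.19 = 0.032300
P(Rotor brake down) [AND] = 0.032300 × 0.37 = 0.011951
P(Pitch system down) [OR] = 1 − (1−0.17) × (1−0.18) × (1−0.40) × (1−0.44) = 0.771318
P(Yaw brake down) [AND] = 0.28 × 0.27 × 0.30 = 0.022680
P(Converter path fails) [AND] = 0.15 × 0.45 × 0.022680 = 0.001531
P(Safety chain inoperative) [AND] = 0.06 × 0.001531 × 0.20 = 0.000018
P(Wind turbine shutdown fails) [OR] = 1 − (1−0.011951) × (1−0.771318) × (1−0.000018) = 0.774055
Rounded to 4 decimal places: P(Wind turbine shutdown fails) ≈ 0.7741.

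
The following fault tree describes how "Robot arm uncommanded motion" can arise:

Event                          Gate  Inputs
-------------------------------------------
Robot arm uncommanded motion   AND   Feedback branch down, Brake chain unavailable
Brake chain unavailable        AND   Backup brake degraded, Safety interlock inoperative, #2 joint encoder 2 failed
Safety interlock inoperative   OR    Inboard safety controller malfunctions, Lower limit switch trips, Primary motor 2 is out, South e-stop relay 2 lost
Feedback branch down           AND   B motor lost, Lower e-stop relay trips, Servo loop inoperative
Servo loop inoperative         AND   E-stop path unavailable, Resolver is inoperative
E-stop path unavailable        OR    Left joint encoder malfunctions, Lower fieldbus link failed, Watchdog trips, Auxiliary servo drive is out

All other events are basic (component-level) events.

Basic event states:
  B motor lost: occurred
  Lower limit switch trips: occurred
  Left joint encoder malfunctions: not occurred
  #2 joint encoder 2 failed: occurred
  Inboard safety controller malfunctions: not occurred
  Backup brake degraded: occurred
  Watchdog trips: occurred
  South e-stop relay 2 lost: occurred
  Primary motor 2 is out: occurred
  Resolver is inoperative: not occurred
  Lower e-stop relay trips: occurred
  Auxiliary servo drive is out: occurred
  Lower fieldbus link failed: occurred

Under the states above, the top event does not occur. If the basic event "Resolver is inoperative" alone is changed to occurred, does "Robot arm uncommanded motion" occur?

Counterfactual: set "Resolver is inoperative" to occurred.
E-stop path unavailable [OR]: Left joint encoder malfunctions=not, Lower fieldbus link failed=occurs, Watchdog trips=occurs, Auxiliary servo drive is out=occurs → at least one input occurs → occurs.
Servo loop inoperative [AND]: E-stop path unavailable=occurs, Resolver is inoperative=occurs → all inputs occur → occurs.
Feedback branch down [AND]: B motor lost=occurs, Lower e-stop relay trips=occurs, Servo loop inoperative=occurs → all inputs occur → occurs.
Safety interlock inoperative [OR]: Inboard safety controller malfunctions=not, Lower limit switch trips=occurs, Primary motor 2 is out=occurs, South e-stop relay 2 lost=occurs → at least one input occurs → occurs.
Brake chain unavailable [AND]: Backup brake degraded=occurs, Safety interlock inoperative=occurs, #2 joint encoder 2 failed=occurs → all inputs occur → occurs.
Robot arm uncommanded motion [AND]: Feedback branch down=occurs, Brake chain unavailable=occurs → all inputs occur → occurs.

Yes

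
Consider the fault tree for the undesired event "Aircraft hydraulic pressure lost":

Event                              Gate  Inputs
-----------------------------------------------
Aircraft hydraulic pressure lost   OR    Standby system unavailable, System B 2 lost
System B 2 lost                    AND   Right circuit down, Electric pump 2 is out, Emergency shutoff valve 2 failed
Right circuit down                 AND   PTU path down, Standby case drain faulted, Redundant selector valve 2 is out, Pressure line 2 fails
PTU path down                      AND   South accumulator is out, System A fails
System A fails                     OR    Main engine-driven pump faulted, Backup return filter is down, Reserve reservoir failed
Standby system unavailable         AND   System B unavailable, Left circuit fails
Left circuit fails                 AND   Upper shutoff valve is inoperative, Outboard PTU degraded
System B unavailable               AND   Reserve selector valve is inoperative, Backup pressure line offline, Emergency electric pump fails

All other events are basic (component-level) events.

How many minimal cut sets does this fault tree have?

System B unavailable [AND]: one cut set from each child combined → 1 × 1 × 1 = 1 cut set(s).
Left circuit fails [AND]: one cut set from each child combined → 1 × 1 = 1 cut set(s).
Standby system unavailable [AND]: one cut set from each child combined → 1 × 1 = 1 cut set(s).
System A fails [OR]: union of children's cut sets → 3 cut set(s).
PTU path down [AND]: one cut set from each child combined → 1 × 3 = 3 cut set(s).
Right circuit down [AND]: one cut set from each child combined → 3 × 1 × 1 × 1 = 3 cut set(s).
System B 2 lost [AND]: one cut set from each child combined → 3 × 1 × 1 = 3 cut set(s).
Aircraft hydraulic pressure lost [OR]: union of children's cut sets → 4 cut set(s).
Minimal cut sets: {Backup pressure line offline, Emergency electric pump fails, Outboard PTU degraded, Reserve selector valve is inoperative, Upper shutoff valve is inoperative}; {Electric pump 2 is out, Emergency shutoff valve 2 failed, Main engine-driven pump faulted, Pressure line 2 fails, Redundant selector valve 2 is out, South accumulator is out, Standby case drain faulted}; {Backup return filter is down, Electric pump 2 is out, Emergency shutoff valve 2 failed, Pressure line 2 fails, Redundant selector valve 2 is out, South accumulator is out, Standby case drain faulted}; {Electric pump 2 is out, Emergency shutoff valve 2 failed, Pressure line 2 fails, Redundant selector valve 2 is out, Reserve reservoir failed, South accumulator is out, Standby case drain faulted}.

4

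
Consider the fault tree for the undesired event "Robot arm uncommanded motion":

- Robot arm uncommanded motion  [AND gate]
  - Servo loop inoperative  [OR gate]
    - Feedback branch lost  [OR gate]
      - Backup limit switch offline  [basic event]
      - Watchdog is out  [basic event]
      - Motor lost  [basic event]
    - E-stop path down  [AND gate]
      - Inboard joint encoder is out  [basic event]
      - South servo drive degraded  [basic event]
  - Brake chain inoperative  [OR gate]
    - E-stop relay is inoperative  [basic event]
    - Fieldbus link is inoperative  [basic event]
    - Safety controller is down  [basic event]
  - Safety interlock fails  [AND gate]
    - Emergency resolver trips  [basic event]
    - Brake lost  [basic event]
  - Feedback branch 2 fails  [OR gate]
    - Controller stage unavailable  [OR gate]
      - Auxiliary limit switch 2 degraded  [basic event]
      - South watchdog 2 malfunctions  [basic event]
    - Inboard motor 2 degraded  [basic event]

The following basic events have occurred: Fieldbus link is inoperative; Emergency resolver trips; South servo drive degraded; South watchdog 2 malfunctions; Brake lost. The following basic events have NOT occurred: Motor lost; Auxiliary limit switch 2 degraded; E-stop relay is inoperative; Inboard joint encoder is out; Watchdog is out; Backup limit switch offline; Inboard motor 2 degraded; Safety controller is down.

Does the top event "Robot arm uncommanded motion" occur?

Feedback branch lost [OR]: Backup limit switch offline=not, Watchdog is out=not, Motor lost=not → no input occurs → does not occur.
E-stop path down [AND]: Inboard joint encoder is out=not, South servo drive degraded=occurs → not all inputs occur → does not occur.
Servo loop inoperative [OR]: Feedback branch lost=not, E-stop path down=not → no input occurs → does not occur.
Brake chain inoperative [OR]: E-stop relay is inoperative=not, Fieldbus link is inoperative=occurs, Safety controller is down=not → at least one input occurs → occurs.
Safety interlock fails [AND]: Emergency resolver trips=occurs, Brake lost=occurs → all inputs occur → occurs.
Controller stage unavailable [OR]: Auxiliary limit switch 2 degraded=not, South watchdog 2 malfunctions=occurs → at least one input occurs → occurs.
Feedback branch 2 fails [OR]: Controller stage unavailable=occurs, Inboard motor 2 degraded=not → at least one input occurs → occurs.
Robot arm uncommanded motion [AND]: Servo loop inoperative=not, Brake chain inoperative=occurs, Safety interlock fails=occurs, Feedback branch 2 fails=occurs → not all inputs occur → does not occur.

No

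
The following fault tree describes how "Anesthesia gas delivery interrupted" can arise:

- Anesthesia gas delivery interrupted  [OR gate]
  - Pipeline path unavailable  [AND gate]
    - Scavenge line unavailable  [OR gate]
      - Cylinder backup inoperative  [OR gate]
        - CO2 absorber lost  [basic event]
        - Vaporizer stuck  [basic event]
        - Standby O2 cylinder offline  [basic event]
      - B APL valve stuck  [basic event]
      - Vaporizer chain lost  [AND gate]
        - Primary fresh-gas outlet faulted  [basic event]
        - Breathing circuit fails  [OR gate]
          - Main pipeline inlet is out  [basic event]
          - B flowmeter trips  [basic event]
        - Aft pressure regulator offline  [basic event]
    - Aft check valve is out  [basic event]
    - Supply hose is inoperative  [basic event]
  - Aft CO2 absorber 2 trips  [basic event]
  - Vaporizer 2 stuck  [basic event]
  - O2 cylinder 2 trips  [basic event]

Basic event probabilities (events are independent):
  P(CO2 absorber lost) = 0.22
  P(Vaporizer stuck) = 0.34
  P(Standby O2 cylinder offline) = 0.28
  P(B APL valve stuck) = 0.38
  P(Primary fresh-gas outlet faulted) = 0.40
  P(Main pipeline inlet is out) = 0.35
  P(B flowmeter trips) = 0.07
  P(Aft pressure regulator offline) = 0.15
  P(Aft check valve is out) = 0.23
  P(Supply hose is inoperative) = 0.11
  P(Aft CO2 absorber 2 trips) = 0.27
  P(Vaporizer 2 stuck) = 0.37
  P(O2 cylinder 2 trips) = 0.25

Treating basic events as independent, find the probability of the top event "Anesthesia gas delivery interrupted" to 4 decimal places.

0.6618

P(Cylinder backup inoperative) [OR] = 1 − (1−0.22) × (1−0.34) × (1−0.28) = 0.629344
P(Breathing circuit fails) [OR] = 1 − (1−0.35) × (1−0.07) = 0.395500
P(Vaporizer chain lost) [AND] = 0.40 × 0.395500 × 0.15 = 0.023730
P(Scavenge line unavailable) [OR] = 1 − (1−0.629344) × (1−0.38) × (1−0.023730) = 0.775647
P(Pipeline path unavailable) [AND] = 0.775647 × 0.23 × 0.11 = 0.019624
P(Anesthesia gas delivery interrupted) [OR] = 1 − (1−0.019624) × (1−0.27) × (1−0.37) × (1−0.25) = 0.661844
Rounded to 4 decimal places: P(Anesthesia gas delivery interrupted) ≈ 0.6618.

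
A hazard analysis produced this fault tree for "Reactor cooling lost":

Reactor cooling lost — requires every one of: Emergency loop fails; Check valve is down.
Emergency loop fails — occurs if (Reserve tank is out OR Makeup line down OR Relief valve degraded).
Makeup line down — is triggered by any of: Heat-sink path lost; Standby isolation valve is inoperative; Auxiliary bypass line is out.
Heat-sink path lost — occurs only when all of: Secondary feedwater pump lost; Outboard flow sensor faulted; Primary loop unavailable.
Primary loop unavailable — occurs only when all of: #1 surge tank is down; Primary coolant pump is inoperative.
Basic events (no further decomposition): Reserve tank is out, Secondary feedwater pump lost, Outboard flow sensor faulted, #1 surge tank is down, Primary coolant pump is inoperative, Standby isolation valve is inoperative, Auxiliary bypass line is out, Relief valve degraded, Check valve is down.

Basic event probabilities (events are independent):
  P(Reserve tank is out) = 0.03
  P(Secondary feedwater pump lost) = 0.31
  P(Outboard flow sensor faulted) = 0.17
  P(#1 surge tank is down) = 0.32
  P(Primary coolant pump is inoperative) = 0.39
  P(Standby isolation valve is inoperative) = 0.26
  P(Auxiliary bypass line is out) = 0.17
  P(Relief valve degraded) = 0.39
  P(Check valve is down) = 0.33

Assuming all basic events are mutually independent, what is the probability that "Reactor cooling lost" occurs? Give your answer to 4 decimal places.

0.2109

P(Primary loop unavailable) [AND] = 0.32 × 0.39 = 0.124800
P(Heat-sink path lost) [AND] = 0.31 × 0.17 × 0.124800 = 0.006577
P(Makeup line down) [OR] = 1 − (1−0.006577) × (1−0.26) × (1−0.17) = 0.389840
P(Emergency loop fails) [OR] = 1 − (1−0.03) × (1−0.389840) × (1−0.39) = 0.638968
P(Reactor cooling lost) [AND] = 0.638968 × 0.33 = 0.210859
Rounded to 4 decimal places: P(Reactor cooling lost) ≈ 0.2109.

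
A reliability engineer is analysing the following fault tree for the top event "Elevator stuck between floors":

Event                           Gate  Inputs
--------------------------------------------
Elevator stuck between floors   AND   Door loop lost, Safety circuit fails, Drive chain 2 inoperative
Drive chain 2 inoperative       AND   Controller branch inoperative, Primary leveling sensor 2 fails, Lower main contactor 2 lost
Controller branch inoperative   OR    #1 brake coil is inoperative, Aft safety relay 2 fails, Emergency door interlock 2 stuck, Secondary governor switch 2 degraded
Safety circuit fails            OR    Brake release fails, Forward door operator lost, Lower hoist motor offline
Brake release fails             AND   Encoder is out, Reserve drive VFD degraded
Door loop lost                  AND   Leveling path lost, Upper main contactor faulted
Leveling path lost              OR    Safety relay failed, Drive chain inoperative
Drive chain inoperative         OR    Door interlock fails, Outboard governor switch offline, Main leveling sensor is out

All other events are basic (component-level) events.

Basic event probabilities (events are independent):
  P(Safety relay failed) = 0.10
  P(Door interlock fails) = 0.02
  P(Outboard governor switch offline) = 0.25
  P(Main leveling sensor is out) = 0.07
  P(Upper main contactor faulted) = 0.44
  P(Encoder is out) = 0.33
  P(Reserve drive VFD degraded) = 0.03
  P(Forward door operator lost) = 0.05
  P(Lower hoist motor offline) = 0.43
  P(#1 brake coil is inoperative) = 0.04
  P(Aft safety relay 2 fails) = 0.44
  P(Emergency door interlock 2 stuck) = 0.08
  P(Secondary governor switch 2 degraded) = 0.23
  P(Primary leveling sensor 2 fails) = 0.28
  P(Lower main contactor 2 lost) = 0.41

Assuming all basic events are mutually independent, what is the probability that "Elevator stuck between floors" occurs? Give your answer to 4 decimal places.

0.0056

P(Drive chain inoperative) [OR] = 1 − (1−0.02) × (1−0.25) × (1−0.07) = 0.316450
P(Leveling path lost) [OR] = 1 − (1−0.10) × (1−0.316450) = 0.384805
P(Door loop lost) [AND] = 0.384805 × 0.44 = 0.169314
P(Brake release fails) [AND] = 0.33 × 0.03 = 0.009900
P(Safety circuit fails) [OR] = 1 − (1−0.009900) × (1−0.05) × (1−0.43) = 0.463861
P(Controller branch inoperative) [OR] = 1 − (1−0.04) × (1−0.44) × (1−0.08) × (1−0.23) = 0.619164
P(Drive chain 2 inoperative) [AND] = 0.619164 × 0.28 × 0.41 = 0.071080
P(Elevator stuck between floors) [AND] = 0.169314 × 0.463861 × 0.071080 = 0.005582
Rounded to 4 decimal places: P(Elevator stuck between floors) ≈ 0.0056.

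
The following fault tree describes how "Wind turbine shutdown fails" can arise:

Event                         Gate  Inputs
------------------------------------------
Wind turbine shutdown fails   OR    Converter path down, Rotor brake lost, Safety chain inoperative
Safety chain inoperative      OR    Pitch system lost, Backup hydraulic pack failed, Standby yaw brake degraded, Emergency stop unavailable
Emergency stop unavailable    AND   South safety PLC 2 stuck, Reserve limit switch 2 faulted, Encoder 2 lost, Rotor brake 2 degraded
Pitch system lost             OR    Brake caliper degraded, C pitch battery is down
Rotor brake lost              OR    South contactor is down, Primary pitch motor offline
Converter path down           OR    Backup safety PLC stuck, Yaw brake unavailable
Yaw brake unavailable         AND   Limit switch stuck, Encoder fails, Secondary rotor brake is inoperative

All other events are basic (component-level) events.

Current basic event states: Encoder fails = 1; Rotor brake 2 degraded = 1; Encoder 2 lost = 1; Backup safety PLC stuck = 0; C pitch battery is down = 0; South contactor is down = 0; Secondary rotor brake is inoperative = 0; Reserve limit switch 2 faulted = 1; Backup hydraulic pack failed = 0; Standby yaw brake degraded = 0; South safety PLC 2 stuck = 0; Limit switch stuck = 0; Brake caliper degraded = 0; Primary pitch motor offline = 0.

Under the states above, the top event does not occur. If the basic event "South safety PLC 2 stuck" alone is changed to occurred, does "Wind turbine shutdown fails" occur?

Counterfactual: set "South safety PLC 2 stuck" to occurred.
Yaw brake unavailable [AND]: Limit switch stuck=not, Encoder fails=occurs, Secondary rotor brake is inoperative=not → not all inputs occur → does not occur.
Converter path down [OR]: Backup safety PLC stuck=not, Yaw brake unavailable=not → no input occurs → does not occur.
Rotor brake lost [OR]: South contactor is down=not, Primary pitch motor offline=not → no input occurs → does not occur.
Pitch system lost [OR]: Brake caliper degraded=not, C pitch battery is down=not → no input occurs → does not occur.
Emergency stop unavailable [AND]: South safety PLC 2 stuck=occurs, Reserve limit switch 2 faulted=occurs, Encoder 2 lost=occurs, Rotor brake 2 degraded=occurs → all inputs occur → occurs.
Safety chain inoperative [OR]: Pitch system lost=not, Backup hydraulic pack failed=not, Standby yaw brake degraded=not, Emergency stop unavailable=occurs → at least one input occurs → occurs.
Wind turbine shutdown fails [OR]: Converter path down=not, Rotor brake lost=not, Safety chain inoperative=occurs → at least one input occurs → occurs.

Yes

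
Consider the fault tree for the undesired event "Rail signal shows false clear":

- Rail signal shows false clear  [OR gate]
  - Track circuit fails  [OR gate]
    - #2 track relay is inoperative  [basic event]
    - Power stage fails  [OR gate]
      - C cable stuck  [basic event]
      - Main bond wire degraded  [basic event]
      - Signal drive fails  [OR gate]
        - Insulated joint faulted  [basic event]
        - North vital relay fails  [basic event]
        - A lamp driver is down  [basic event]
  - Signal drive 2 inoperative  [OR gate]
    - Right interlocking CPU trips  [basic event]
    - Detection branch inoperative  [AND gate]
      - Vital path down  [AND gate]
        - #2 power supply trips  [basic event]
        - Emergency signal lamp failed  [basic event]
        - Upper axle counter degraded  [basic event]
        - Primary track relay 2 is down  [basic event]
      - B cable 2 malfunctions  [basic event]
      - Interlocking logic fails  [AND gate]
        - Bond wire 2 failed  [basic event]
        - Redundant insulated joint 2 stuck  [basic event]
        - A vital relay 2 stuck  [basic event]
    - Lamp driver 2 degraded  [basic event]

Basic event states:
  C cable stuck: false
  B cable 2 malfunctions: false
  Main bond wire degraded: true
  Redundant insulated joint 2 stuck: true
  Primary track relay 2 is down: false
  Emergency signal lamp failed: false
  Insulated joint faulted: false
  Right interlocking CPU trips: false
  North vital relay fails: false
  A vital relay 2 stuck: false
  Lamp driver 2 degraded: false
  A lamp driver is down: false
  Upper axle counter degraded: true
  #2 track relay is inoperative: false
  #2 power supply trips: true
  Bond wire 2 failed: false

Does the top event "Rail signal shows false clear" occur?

Signal drive fails [OR]: Insulated joint faulted=not, North vital relay fails=not, A lamp driver is down=not → no input occurs → does not occur.
Power stage fails [OR]: C cable stuck=not, Main bond wire degraded=occurs, Signal drive fails=not → at least one input occurs → occurs.
Track circuit fails [OR]: #2 track relay is inoperative=not, Power stage fails=occurs → at least one input occurs → occurs.
Vital path down [AND]: #2 power supply trips=occurs, Emergency signal lamp failed=not, Upper axle counter degraded=occurs, Primary track relay 2 is down=not → not all inputs occur → does not occur.
Interlocking logic fails [AND]: Bond wire 2 failed=not, Redundant insulated joint 2 stuck=occurs, A vital relay 2 stuck=not → not all inputs occur → does not occur.
Detection branch inoperative [AND]: Vital path down=not, B cable 2 malfunctions=not, Interlocking logic fails=not → not all inputs occur → does not occur.
Signal drive 2 inoperative [OR]: Right interlocking CPU trips=not, Detection branch inoperative=not, Lamp driver 2 degraded=not → no input occurs → does not occur.
Rail signal shows false clear [OR]: Track circuit fails=occurs, Signal drive 2 inoperative=not → at least one input occurs → occurs.

Yes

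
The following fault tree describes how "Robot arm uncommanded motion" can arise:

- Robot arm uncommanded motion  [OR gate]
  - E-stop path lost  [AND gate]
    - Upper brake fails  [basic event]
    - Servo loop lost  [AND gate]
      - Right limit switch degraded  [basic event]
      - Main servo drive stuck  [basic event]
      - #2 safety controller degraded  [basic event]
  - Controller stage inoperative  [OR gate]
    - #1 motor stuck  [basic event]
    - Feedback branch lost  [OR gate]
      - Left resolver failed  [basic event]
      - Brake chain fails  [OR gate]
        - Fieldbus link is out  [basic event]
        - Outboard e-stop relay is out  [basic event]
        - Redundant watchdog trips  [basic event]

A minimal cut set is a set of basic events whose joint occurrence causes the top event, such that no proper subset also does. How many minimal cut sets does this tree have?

Servo loop lost [AND]: one cut set from each child combined → 1 × 1 × 1 = 1 cut set(s).
E-stop path lost [AND]: one cut set from each child combined → 1 × 1 = 1 cut set(s).
Brake chain fails [OR]: union of children's cut sets → 3 cut set(s).
Feedback branch lost [OR]: union of children's cut sets → 4 cut set(s).
Controller stage inoperative [OR]: union of children's cut sets → 5 cut set(s).
Robot arm uncommanded motion [OR]: union of children's cut sets → 6 cut set(s).
Minimal cut sets: {#2 safety controller degraded, Main servo drive stuck, Right limit switch degraded, Upper brake fails}; {#1 motor stuck}; {Left resolver failed}; {Fieldbus link is out}; {Outboard e-stop relay is out}; {Redundant watchdog trips}.

6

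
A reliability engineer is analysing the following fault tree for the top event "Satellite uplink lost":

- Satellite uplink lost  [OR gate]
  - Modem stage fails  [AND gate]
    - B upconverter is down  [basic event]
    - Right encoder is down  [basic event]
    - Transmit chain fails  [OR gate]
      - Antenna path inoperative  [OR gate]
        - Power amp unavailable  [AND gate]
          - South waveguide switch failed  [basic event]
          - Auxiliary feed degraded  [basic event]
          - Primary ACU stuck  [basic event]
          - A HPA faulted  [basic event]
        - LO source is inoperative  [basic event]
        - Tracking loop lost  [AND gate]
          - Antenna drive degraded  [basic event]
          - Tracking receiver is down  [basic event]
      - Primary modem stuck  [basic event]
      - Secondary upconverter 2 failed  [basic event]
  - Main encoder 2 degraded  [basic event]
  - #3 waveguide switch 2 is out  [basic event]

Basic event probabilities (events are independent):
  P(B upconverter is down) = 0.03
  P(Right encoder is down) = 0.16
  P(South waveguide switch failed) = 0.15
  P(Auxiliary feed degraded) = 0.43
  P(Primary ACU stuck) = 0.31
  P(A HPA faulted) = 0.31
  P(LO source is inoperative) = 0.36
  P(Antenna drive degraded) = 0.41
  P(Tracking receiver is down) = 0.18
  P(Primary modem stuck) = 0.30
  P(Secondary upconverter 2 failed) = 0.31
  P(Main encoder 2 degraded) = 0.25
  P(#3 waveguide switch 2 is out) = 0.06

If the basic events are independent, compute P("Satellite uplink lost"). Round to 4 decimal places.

0.2974

P(Power amp unavailable) [AND] = 0.15 × 0.43 × 0.31 × 0.31 = 0.006198
P(Tracking loop lost) [AND] = 0.41 × 0.18 = 0.073800
P(Antenna path inoperative) [OR] = 1 − (1−0.006198) × (1−0.36) × (1−0.073800) = 0.410906
P(Transmit chain fails) [OR] = 1 − (1−0.410906) × (1−0.30) × (1−0.31) = 0.715468
P(Modem stage fails) [AND] = 0.03 × 0.16 × 0.715468 = 0.003434
P(Satellite uplink lost) [OR] = 1 − (1−0.003434) × (1−0.25) × (1−0.06) = 0.297421
Rounded to 4 decimal places: P(Satellite uplink lost) ≈ 0.2974.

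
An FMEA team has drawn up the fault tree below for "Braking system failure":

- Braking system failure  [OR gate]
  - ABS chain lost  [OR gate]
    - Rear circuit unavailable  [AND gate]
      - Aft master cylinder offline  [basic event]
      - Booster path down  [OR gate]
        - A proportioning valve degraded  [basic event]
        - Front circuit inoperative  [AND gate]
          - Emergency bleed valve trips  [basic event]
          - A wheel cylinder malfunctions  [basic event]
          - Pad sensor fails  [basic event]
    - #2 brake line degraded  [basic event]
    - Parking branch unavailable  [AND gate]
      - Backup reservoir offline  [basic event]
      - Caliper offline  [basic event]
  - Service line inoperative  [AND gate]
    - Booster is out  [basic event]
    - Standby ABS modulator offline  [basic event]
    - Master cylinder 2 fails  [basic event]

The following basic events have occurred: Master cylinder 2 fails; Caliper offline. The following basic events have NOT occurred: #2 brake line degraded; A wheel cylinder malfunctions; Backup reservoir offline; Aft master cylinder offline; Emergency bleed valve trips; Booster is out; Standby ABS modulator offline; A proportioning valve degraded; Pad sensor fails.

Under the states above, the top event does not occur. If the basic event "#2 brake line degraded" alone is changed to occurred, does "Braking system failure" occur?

Yes

Counterfactual: set "#2 brake line degraded" to occurred.
Front circuit inoperative [AND]: Emergency bleed valve trips=not, A wheel cylinder malfunctions=not, Pad sensor fails=not → not all inputs occur → does not occur.
Booster path down [OR]: A proportioning valve degraded=not, Front circuit inoperative=not → no input occurs → does not occur.
Rear circuit unavailable [AND]: Aft master cylinder offline=not, Booster path down=not → not all inputs occur → does not occur.
Parking branch unavailable [AND]: Backup reservoir offline=not, Caliper offline=occurs → not all inputs occur → does not occur.
ABS chain lost [OR]: Rear circuit unavailable=not, #2 brake line degraded=occurs, Parking branch unavailable=not → at least one input occurs → occurs.
Service line inoperative [AND]: Booster is out=not, Standby ABS modulator offline=not, Master cylinder 2 fails=occurs → not all inputs occur → does not occur.
Braking system failure [OR]: ABS chain lost=occurs, Service line inoperative=not → at least one input occurs → occurs.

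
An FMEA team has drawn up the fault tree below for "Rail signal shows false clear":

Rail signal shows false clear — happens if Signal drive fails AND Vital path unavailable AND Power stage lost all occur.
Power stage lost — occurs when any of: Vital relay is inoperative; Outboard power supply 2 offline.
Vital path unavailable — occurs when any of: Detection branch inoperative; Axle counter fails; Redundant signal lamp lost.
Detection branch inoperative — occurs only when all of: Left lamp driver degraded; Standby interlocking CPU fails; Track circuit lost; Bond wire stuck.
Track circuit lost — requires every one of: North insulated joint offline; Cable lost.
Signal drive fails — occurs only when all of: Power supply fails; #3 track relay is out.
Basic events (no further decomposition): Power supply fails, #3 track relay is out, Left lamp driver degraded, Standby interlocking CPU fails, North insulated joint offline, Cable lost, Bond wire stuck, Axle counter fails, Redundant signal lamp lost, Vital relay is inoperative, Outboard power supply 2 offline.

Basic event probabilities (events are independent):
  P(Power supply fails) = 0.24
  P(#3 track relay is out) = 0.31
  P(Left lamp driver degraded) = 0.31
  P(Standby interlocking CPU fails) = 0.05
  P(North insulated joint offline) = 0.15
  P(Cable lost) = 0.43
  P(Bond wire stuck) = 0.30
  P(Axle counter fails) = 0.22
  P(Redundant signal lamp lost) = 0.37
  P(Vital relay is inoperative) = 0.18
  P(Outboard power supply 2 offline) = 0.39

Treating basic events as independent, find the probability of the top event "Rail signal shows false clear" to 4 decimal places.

0.0189

P(Signal drive fails) [AND] = 0.24 × 0.31 = 0.074400
P(Track circuit lost) [AND] = 0.15 × 0.43 = 0.064500
P(Detection branch inoperative) [AND] = 0.31 × 0.05 × 0.064500 × 0.30 = 0.000300
P(Vital path unavailable) [OR] = 1 − (1−0.000300) × (1−0.22) × (1−0.37) = 0.508747
P(Power stage lost) [OR] = 1 − (1−0.18) × (1−0.39) = 0.499800
P(Rail signal shows false clear) [AND] = 0.074400 × 0.508747 × 0.499800 = 0.018918
Rounded to 4 decimal places: P(Rail signal shows false clear) ≈ 0.0189.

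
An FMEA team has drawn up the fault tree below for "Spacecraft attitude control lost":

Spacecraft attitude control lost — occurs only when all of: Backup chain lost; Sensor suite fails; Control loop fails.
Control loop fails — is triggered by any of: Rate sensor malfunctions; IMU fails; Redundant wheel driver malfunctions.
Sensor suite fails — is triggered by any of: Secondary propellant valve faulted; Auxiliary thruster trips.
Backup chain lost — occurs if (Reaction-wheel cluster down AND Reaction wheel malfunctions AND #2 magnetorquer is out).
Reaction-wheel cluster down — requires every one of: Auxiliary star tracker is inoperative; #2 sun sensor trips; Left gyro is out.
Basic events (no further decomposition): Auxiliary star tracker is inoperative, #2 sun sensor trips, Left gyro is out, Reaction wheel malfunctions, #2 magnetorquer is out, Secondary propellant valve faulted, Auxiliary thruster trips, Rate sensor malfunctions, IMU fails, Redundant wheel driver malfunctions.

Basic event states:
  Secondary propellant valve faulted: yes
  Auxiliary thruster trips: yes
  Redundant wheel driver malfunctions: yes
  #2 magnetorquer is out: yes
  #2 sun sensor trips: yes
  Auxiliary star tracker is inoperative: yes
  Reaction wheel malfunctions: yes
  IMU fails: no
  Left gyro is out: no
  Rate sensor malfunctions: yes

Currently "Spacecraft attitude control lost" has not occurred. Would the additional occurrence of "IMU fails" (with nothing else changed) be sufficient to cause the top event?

No

Counterfactual: set "IMU fails" to occurred.
Reaction-wheel cluster down [AND]: Auxiliary star tracker is inoperative=occurs, #2 sun sensor trips=occurs, Left gyro is out=not → not all inputs occur → does not occur.
Backup chain lost [AND]: Reaction-wheel cluster down=not, Reaction wheel malfunctions=occurs, #2 magnetorquer is out=occurs → not all inputs occur → does not occur.
Sensor suite fails [OR]: Secondary propellant valve faulted=occurs, Auxiliary thruster trips=occurs → at least one input occurs → occurs.
Control loop fails [OR]: Rate sensor malfunctions=occurs, IMU fails=occurs, Redundant wheel driver malfunctions=occurs → at least one input occurs → occurs.
Spacecraft attitude control lost [AND]: Backup chain lost=not, Sensor suite fails=occurs, Control loop fails=occurs → not all inputs occur → does not occur.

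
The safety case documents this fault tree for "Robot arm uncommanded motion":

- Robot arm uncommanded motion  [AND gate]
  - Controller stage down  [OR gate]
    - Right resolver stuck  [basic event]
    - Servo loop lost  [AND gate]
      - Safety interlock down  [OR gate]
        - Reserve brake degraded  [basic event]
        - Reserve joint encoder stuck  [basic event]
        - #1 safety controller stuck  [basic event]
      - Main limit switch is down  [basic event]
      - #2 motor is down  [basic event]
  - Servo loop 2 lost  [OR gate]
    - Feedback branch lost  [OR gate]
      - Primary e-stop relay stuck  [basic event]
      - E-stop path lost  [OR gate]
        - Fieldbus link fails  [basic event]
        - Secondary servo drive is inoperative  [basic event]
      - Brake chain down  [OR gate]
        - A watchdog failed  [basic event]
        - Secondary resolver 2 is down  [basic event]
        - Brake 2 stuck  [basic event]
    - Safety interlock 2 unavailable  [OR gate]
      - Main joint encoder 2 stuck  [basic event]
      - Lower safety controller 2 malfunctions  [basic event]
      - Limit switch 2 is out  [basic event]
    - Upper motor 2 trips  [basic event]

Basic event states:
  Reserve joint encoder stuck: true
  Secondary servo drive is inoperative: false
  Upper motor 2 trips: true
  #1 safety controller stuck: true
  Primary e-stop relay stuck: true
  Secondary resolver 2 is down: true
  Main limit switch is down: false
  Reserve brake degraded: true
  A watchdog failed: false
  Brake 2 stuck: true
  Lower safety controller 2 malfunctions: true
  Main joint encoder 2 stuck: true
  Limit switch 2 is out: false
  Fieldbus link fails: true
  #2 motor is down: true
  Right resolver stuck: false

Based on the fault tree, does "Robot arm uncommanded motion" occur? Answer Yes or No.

No

Safety interlock down [OR]: Reserve brake degraded=occurs, Reserve joint encoder stuck=occurs, #1 safety controller stuck=occurs → at least one input occurs → occurs.
Servo loop lost [AND]: Safety interlock down=occurs, Main limit switch is down=not, #2 motor is down=occurs → not all inputs occur → does not occur.
Controller stage down [OR]: Right resolver stuck=not, Servo loop lost=not → no input occurs → does not occur.
E-stop path lost [OR]: Fieldbus link fails=occurs, Secondary servo drive is inoperative=not → at least one input occurs → occurs.
Brake chain down [OR]: A watchdog failed=not, Secondary resolver 2 is down=occurs, Brake 2 stuck=occurs → at least one input occurs → occurs.
Feedback branch lost [OR]: Primary e-stop relay stuck=occurs, E-stop path lost=occurs, Brake chain down=occurs → at least one input occurs → occurs.
Safety interlock 2 unavailable [OR]: Main joint encoder 2 stuck=occurs, Lower safety controller 2 malfunctions=occurs, Limit switch 2 is out=not → at least one input occurs → occurs.
Servo loop 2 lost [OR]: Feedback branch lost=occurs, Safety interlock 2 unavailable=occurs, Upper motor 2 trips=occurs → at least one input occurs → occurs.
Robot arm uncommanded motion [AND]: Controller stage down=not, Servo loop 2 lost=occurs → not all inputs occur → does not occur.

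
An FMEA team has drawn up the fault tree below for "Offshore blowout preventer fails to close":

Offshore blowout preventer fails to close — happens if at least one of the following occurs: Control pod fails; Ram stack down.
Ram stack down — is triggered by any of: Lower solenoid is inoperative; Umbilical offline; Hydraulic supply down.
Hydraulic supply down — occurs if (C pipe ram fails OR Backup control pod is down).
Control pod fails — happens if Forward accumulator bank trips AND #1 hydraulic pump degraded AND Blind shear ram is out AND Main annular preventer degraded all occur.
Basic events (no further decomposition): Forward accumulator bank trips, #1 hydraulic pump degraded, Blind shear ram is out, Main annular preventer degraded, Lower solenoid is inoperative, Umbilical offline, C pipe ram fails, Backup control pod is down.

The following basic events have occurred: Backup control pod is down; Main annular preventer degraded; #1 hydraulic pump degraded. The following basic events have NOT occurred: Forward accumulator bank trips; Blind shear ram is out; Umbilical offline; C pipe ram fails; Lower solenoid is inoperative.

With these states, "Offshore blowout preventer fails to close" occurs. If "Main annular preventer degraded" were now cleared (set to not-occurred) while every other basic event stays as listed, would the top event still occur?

Counterfactual: set "Main annular preventer degraded" to not occurred.
Control pod fails [AND]: Forward accumulator bank trips=not, #1 hydraulic pump degraded=occurs, Blind shear ram is out=not, Main annular preventer degraded=not → not all inputs occur → does not occur.
Hydraulic supply down [OR]: C pipe ram fails=not, Backup control pod is down=occurs → at least one input occurs → occurs.
Ram stack down [OR]: Lower solenoid is inoperative=not, Umbilical offline=not, Hydraulic supply down=occurs → at least one input occurs → occurs.
Offshore blowout preventer fails to close [OR]: Control pod fails=not, Ram stack down=occurs → at least one input occurs → occurs.

Yes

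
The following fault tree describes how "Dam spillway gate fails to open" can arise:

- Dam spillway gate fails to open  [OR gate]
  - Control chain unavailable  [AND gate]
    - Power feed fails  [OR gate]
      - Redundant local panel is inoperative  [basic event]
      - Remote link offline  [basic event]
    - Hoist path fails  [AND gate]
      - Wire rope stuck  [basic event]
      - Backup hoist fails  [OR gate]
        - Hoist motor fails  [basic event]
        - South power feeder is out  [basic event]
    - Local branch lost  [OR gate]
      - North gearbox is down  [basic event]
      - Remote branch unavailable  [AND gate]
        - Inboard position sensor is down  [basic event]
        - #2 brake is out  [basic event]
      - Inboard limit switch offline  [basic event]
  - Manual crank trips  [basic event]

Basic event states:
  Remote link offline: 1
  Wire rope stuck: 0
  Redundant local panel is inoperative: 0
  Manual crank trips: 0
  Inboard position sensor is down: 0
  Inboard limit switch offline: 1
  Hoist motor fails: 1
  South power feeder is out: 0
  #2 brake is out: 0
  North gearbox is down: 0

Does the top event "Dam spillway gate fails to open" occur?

Power feed fails [OR]: Redundant local panel is inoperative=not, Remote link offline=occurs → at least one input occurs → occurs.
Backup hoist fails [OR]: Hoist motor fails=occurs, South power feeder is out=not → at least one input occurs → occurs.
Hoist path fails [AND]: Wire rope stuck=not, Backup hoist fails=occurs → not all inputs occur → does not occur.
Remote branch unavailable [AND]: Inboard position sensor is down=not, #2 brake is out=not → not all inputs occur → does not occur.
Local branch lost [OR]: North gearbox is down=not, Remote branch unavailable=not, Inboard limit switch offline=occurs → at least one input occurs → occurs.
Control chain unavailable [AND]: Power feed fails=occurs, Hoist path fails=not, Local branch lost=occurs → not all inputs occur → does not occur.
Dam spillway gate fails to open [OR]: Control chain unavailable=not, Manual crank trips=not → no input occurs → does not occur.

No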